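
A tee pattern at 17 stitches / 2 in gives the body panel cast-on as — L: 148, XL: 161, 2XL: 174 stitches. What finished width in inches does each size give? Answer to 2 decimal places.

L 17.41 inches; XL 18.94 inches; 2XL 20.47 inches.

17/2 = 8.5 sts per in.
L: 148 / 8.5 = 17.412 → 17.41 in.
XL: 161 / 8.5 = 18.941 → 18.94 in.
2XL: 174 / 8.5 = 20.471 → 20.47 in.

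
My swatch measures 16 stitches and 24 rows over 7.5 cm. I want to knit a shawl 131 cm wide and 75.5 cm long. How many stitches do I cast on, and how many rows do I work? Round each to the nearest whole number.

Cast on 279 stitches and work 242 rows.

Stitch gauge = 16/7.5 = 2.133 sts/cm; 131 × 2.133 = 279.47 → 279 sts.
Row gauge = 24/7.5 = 3.2 rows/cm; 75.5 × 3.2 = 241.60 → 242 rows.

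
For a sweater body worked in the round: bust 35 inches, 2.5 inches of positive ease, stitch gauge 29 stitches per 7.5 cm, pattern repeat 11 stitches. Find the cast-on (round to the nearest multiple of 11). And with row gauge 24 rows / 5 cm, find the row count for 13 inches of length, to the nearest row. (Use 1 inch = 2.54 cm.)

Finished = 35 + 2.5 = 37.5 inches.
37.5 inches × 2.54 = 95.25 cm.
29/7.5 = 3.867 sts per cm; 95.25 × 3.867 = 368.30 sts.
Nearest multiple of 11 → 363.
13 inches = 33.02 cm; × 4.8 = 158.50 → 158 rows.

Cast on 363 stitches; work 158 rows.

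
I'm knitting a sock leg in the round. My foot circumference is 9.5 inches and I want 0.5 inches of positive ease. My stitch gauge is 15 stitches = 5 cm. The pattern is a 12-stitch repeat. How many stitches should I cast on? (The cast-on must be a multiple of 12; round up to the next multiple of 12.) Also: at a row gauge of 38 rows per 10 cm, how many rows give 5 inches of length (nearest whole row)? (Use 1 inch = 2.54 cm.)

Cast on 84 stitches; work 48 rows.

Finished = 9.5 + 0.5 = 10 inches.
10 inches × 2.54 = 25.40 cm.
15/5 = 3 sts per cm; 25.40 × 3 = 76.20 sts.
Next multiple of 12 → 84.
5 inches = 12.70 cm; × 3.8 = 48.26 → 48 rows.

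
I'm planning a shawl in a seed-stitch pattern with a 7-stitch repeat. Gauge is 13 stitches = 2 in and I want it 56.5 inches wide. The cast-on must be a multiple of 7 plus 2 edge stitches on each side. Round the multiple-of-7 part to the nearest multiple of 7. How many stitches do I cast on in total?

CO 368 sts.

13 / 2 = 6.5 sts per inch.
56.5 × 6.5 = 367.25 sts.
Less 4 edge sts → 363.25 for the repeat.
Nearest multiple of 7: 364.
Add back 4 edge sts → 368.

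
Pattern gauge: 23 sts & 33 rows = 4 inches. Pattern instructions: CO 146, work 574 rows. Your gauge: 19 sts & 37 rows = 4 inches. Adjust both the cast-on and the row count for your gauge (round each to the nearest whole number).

Cast on 121 stitches; work 644 rows.

Stitches: 146 × 19/23 = 120.61 → 121.
Rows: 574 × 37/33 = 643.58 → 644.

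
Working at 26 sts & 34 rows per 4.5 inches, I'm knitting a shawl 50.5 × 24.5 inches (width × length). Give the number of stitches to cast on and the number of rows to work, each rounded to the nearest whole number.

Stitch gauge = 26/4.5 = 5.778 sts/in; 50.5 × 5.778 = 291.78 → 292 sts.
Row gauge = 34/4.5 = 7.556 rows/in; 24.5 × 7.556 = 185.11 → 185 rows.

Cast on 292 stitches and work 185 rows.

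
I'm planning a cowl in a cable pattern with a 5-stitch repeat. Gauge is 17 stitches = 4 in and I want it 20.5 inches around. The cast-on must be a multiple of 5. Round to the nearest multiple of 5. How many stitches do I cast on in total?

17 / 4 = 4.25 sts per inch.
20.5 × 4.25 = 87.12 sts.
Nearest multiple of 5: 85.

85 stitches.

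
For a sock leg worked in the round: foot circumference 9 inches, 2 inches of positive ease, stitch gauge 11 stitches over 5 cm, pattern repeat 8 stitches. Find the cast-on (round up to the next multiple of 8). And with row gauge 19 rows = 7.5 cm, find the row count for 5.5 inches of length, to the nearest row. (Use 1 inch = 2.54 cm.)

Cast on 64 stitches; work 35 rows.

Finished = 9 + 2 = 11 inches.
11 inches × 2.54 = 27.94 cm.
11/5 = 2.2 sts per cm; 27.94 × 2.2 = 61.47 sts.
Next multiple of 8 → 64.
5.5 inches = 13.97 cm; × 2.533 = 35.39 → 35 rows.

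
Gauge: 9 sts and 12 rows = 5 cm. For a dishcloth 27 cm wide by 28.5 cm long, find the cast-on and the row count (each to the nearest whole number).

Cast on 49 stitches and work 68 rows.

Stitch gauge = 9/5 = 1.8 sts/cm; 27 × 1.8 = 48.60 → 49 sts.
Row gauge = 12/5 = 2.4 rows/cm; 28.5 × 2.4 = 68.40 → 68 rows.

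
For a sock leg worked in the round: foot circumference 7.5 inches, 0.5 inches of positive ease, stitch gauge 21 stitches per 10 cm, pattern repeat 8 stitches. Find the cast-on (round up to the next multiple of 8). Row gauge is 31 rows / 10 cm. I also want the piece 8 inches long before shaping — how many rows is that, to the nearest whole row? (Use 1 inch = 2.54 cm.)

Cast on 48 stitches; work 63 rows.

Finished = 7.5 + 0.5 = 8 inches.
8 inches × 2.54 = 20.32 cm.
21/10 = 2.1 sts per cm; 20.32 × 2.1 = 42.67 sts.
Next multiple of 8 → 48.
8 inches = 20.32 cm; × 3.1 = 62.99 → 63 rows.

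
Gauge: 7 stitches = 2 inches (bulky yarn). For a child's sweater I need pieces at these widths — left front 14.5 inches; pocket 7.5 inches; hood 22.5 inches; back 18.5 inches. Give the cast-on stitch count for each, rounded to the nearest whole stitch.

left front 51; pocket 26; hood 79; back 65.

Rate = 7/2 = 3.5 sts per in.
left front: 14.5 × 3.5 = 50.75 → 51.
pocket: 7.5 × 3.5 = 26.25 → 26.
hood: 22.5 × 3.5 = 78.75 → 79.
back: 18.5 × 3.5 = 64.75 → 65.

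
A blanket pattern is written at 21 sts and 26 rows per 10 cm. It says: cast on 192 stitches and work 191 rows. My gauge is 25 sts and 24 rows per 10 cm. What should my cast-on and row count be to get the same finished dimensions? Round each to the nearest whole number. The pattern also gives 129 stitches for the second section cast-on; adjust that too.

Stitches: 192 × 25/21 = 228.57 → 229.
Rows: 191 × 24/26 = 176.31 → 176.
second section cast-on: 129 × 25/21 = 153.57 → 154.

Cast on 229 stitches; work 176 rows; second section cast-on 154 stitches.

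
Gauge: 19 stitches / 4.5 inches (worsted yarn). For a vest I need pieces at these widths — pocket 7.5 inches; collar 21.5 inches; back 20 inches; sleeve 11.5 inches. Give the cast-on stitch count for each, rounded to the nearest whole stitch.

Rate = 19/4.5 = 4.222 sts per in.
pocket: 7.5 × 4.222 = 31.67 → 32.
collar: 21.5 × 4.222 = 90.78 → 91.
back: 20 × 4.222 = 84.44 → 84.
sleeve: 11.5 × 4.222 = 48.56 → 49.

pocket 32; collar 91; back 84; sleeve 49.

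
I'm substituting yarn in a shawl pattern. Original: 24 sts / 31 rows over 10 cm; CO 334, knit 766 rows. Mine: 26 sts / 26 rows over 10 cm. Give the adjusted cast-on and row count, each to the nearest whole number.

Cast on 362 stitches; work 642 rows.

Stitches: 334 × 26/24 = 361.83 → 362.
Rows: 766 × 26/31 = 642.45 → 642.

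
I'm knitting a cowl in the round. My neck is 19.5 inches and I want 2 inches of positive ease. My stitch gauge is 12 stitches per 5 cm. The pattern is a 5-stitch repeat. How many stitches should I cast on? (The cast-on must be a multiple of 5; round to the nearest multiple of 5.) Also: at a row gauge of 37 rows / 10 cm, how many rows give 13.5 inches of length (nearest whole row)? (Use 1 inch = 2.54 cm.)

Finished = 19.5 + 2 = 21.5 inches.
21.5 inches × 2.54 = 54.61 cm.
12/5 = 2.4 sts per cm; 54.61 × 2.4 = 131.06 sts.
Nearest multiple of 5 → 130.
13.5 inches = 34.29 cm; × 3.7 = 126.87 → 127 rows.

Cast on 130 stitches; work 127 rows.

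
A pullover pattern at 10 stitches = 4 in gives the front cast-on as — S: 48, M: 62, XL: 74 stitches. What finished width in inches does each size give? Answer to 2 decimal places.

10/4 = 2.5 sts per in.
S: 48 / 2.5 = 19.200 → 19.20 in.
M: 62 / 2.5 = 24.800 → 24.80 in.
XL: 74 / 2.5 = 29.600 → 29.60 in.

S 19.20 inches; M 24.80 inches; XL 29.60 inches.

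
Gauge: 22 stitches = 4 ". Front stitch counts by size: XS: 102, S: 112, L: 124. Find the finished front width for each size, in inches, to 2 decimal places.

XS 18.55 inches; S 20.36 inches; L 22.55 inches.

22/4 = 5.5 sts per in.
XS: 102 / 5.5 = 18.545 → 18.55 in.
S: 112 / 5.5 = 20.364 → 20.36 in.
L: 124 / 5.5 = 22.545 → 22.55 in.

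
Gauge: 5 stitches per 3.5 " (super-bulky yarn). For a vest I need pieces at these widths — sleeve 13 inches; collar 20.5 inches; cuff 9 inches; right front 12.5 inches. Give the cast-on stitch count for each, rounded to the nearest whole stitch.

sleeve 19; collar 29; cuff 13; right front 18.

Rate = 5/3.5 = 1.429 sts per in.
sleeve: 13 × 1.429 = 18.57 → 19.
collar: 20.5 × 1.429 = 29.29 → 29.
cuff: 9 × 1.429 = 12.86 → 13.
right front: 12.5 × 1.429 = 17.86 → 18.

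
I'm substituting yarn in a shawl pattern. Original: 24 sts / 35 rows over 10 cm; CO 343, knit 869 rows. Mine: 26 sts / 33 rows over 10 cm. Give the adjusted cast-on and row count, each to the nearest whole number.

Cast on 372 stitches; work 819 rows.

Stitches: 343 × 26/24 = 371.58 → 372.
Rows: 869 × 33/35 = 819.34 → 819.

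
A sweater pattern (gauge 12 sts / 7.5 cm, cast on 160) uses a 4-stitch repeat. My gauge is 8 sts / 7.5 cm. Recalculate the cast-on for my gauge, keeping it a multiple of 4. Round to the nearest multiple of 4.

108 stitches.

160 × 8 / 12 = 106.67.
Nearest multiple of 4: 108.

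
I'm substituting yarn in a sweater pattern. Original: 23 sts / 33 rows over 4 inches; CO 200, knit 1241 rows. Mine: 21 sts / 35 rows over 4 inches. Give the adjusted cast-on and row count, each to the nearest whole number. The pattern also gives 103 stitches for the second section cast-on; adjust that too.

Cast on 183 stitches; work 1316 rows; second section cast-on 94 stitches.

Stitches: 200 × 21/23 = 182.61 → 183.
Rows: 1241 × 35/33 = 1316.21 → 1316.
second section cast-on: 103 × 21/23 = 94.04 → 94.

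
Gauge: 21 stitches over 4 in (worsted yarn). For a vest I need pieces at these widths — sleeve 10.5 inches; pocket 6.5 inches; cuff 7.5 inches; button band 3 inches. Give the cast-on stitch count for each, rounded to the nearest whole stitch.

Rate = 21/4 = 5.25 sts per in.
sleeve: 10.5 × 5.25 = 55.12 → 55.
pocket: 6.5 × 5.25 = 34.12 → 34.
cuff: 7.5 × 5.25 = 39.38 → 39.
button band: 3 × 5.25 = 15.75 → 16.

sleeve 55; pocket 34; cuff 39; button band 16.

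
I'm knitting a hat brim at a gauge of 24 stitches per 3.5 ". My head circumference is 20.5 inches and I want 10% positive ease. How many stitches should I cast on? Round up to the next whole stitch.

CO 155 sts.

Finished = 20.5 × 1.10 = 22.55 in.
24 / 3.5 = 6.857 sts per inch.
22.55 × 6.857 = 154.63 sts.
→ 155 sts.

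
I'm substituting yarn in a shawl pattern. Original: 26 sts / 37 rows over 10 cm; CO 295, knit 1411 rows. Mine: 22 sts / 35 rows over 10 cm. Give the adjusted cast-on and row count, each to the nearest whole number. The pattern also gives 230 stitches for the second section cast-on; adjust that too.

Stitches: 295 × 22/26 = 249.62 → 250.
Rows: 1411 × 35/37 = 1334.73 → 1335.
second section cast-on: 230 × 22/26 = 194.62 → 195.

Cast on 250 stitches; work 1335 rows; second section cast-on 195 stitches.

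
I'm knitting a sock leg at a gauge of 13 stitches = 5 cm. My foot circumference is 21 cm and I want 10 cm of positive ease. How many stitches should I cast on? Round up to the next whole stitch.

Finished = 21 + 10 = 31 cm.
13 / 5 = 2.6 sts per cm.
31.00 × 2.6 = 80.60 sts.
→ 81 sts.

81 stitches.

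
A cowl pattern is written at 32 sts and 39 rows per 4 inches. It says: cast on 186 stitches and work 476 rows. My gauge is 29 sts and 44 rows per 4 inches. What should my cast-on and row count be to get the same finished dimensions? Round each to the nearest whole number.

Stitches: 186 × 29/32 = 168.56 → 169.
Rows: 476 × 44/39 = 537.03 → 537.

Cast on 169 stitches; work 537 rows.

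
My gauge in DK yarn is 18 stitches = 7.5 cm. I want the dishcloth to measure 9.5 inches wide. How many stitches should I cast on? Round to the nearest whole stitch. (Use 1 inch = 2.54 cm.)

Cast on 58 stitches.

9.5 in = 24.13 cm.
18 stitches / 7.5 cm = 2.4 stitches per cm.
24.13 × 2.4 = 57.91 stitches.
Round to nearest → 58.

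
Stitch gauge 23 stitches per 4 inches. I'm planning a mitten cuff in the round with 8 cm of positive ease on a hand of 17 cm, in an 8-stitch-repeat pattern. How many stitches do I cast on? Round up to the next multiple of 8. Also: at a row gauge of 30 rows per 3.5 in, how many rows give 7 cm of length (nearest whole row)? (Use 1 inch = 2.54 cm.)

Finished = 17 + 8 = 25 cm.
25 cm × 1/2.54 = 9.84 inches.
23/4 = 5.75 sts per in; 9.84 × 5.75 = 56.59 sts.
Next multiple of 8 → 64.
7 cm = 2.76 inches; × 8.571 = 23.62 → 24 rows.

Cast on 64 stitches; work 24 rows.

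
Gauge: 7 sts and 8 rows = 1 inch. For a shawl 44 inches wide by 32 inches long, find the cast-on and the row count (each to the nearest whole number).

Stitch gauge = 7/1 = 7 sts/in; 44 × 7 = 308.00 → 308 sts.
Row gauge = 8/1 = 8 rows/in; 32 × 8 = 256.00 → 256 rows.

Cast on 308 stitches and work 256 rows.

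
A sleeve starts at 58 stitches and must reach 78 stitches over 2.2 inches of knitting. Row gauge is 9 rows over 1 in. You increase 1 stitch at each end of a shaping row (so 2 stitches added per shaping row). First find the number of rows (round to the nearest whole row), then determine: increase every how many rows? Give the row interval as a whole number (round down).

Increase every 2nd row.

Rows = 2.2 × 9 = 19.8 → 20 rows.
Stitches to add: 20 → 10 shaping rows (at 2 st each).
20 / 10 = 2.00 → every 2 rows.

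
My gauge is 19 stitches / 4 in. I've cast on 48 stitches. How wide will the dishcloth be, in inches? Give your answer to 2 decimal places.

19 stitches / 4 inch = 4.75 stitches per inch.
48 / 4.75 = 10.105 inches.

10.11 inches.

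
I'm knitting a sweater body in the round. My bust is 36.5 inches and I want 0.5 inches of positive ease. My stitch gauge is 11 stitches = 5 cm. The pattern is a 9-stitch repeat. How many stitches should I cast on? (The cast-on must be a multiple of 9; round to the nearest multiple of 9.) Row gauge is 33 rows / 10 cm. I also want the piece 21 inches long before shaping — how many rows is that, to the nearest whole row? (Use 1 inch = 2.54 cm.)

Cast on 207 stitches; work 176 rows.

Finished = 36.5 + 0.5 = 37 inches.
37 inches × 2.54 = 93.98 cm.
11/5 = 2.2 sts per cm; 93.98 × 2.2 = 206.76 sts.
Nearest multiple of 9 → 207.
21 inches = 53.34 cm; × 3.3 = 176.02 → 176 rows.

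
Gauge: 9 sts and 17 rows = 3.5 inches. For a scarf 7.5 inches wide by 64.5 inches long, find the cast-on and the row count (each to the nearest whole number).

Cast on 19 stitches and work 313 rows.

Stitch gauge = 9/3.5 = 2.571 sts/in; 7.5 × 2.571 = 19.29 → 19 sts.
Row gauge = 17/3.5 = 4.857 rows/in; 64.5 × 4.857 = 313.29 → 313 rows.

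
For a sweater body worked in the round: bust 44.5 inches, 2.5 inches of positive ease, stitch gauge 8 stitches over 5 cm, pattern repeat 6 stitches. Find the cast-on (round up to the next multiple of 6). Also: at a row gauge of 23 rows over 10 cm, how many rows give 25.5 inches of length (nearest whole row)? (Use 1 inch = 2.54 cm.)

Cast on 192 stitches; work 149 rows.

Finished = 44.5 + 2.5 = 47 inches.
47 inches × 2.54 = 119.38 cm.
8/5 = 1.6 sts per cm; 119.38 × 1.6 = 191.01 sts.
Next multiple of 6 → 192.
25.5 inches = 64.77 cm; × 2.3 = 148.97 → 149 rows.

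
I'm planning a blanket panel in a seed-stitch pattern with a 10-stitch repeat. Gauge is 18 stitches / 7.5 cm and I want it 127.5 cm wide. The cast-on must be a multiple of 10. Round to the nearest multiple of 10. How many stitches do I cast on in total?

18 / 7.5 = 2.4 sts per cm.
127.5 × 2.4 = 306.00 sts.
Nearest multiple of 10: 310.

Cast on 310 stitches.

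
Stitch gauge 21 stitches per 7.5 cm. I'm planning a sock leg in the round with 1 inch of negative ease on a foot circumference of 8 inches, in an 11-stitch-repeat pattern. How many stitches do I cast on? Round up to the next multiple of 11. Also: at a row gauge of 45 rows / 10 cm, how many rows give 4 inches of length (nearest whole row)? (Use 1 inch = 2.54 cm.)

Finished = 8 − 1 = 7 inches.
7 inches × 2.54 = 17.78 cm.
21/7.5 = 2.8 sts per cm; 17.78 × 2.8 = 49.78 sts.
Next multiple of 11 → 55.
4 inches = 10.16 cm; × 4.5 = 45.72 → 46 rows.

Cast on 55 stitches; work 46 rows.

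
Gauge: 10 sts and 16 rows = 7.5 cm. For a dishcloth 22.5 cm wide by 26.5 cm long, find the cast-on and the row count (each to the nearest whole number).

Cast on 30 stitches and work 57 rows.

Stitch gauge = 10/7.5 = 1.333 sts/cm; 22.5 × 1.333 = 30.00 → 30 sts.
Row gauge = 16/7.5 = 2.133 rows/cm; 26.5 × 2.133 = 56.53 → 57 rows.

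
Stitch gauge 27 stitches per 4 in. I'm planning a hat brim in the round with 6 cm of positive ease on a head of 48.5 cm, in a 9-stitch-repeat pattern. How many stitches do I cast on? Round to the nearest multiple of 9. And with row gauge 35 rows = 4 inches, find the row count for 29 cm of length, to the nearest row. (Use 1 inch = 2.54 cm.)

Cast on 144 stitches; work 100 rows.

Finished = 48.5 + 6 = 54.5 cm.
54.5 cm × 1/2.54 = 21.46 inches.
27/4 = 6.75 sts per in; 21.46 × 6.75 = 144.83 sts.
Nearest multiple of 9 → 144.
29 cm = 11.42 inches; × 8.75 = 99.90 → 100 rows.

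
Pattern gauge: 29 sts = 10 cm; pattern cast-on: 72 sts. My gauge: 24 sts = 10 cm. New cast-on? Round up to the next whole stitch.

60 stitches.

Scale factor = 24 / 29 = 0.828.
72 × 24 / 29 = 59.59 sts.
→ 60 sts.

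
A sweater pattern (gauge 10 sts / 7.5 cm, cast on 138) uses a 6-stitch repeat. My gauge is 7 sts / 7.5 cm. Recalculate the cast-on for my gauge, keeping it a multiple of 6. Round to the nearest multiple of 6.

CO 96 sts.

138 × 7 / 10 = 96.60.
Nearest multiple of 6: 96.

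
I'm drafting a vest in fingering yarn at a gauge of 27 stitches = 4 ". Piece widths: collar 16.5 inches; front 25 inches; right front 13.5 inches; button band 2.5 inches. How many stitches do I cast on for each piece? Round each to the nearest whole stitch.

Rate = 27/4 = 6.75 sts per in.
collar: 16.5 × 6.75 = 111.38 → 111.
front: 25 × 6.75 = 168.75 → 169.
right front: 13.5 × 6.75 = 91.12 → 91.
button band: 2.5 × 6.75 = 16.88 → 17.

collar 111; front 169; right front 91; button band 17.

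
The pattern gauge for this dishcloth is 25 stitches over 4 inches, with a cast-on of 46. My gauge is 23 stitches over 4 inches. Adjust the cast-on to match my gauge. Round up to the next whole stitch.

CO 43 sts.

Scale factor = 23 / 25 = 0.920.
46 × 23 / 25 = 42.32 sts.
→ 43 sts.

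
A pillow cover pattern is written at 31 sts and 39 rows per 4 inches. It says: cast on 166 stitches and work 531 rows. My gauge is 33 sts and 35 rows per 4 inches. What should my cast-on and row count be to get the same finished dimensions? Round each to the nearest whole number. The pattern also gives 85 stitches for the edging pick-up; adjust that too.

Stitches: 166 × 33/31 = 176.71 → 177.
Rows: 531 × 35/39 = 476.54 → 477.
edging pick-up: 85 × 33/31 = 90.48 → 90.

Cast on 177 stitches; work 477 rows; edging pick-up 90 stitches.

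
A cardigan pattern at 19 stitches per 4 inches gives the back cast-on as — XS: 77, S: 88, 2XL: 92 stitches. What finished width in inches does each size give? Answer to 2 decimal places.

19/4 = 4.75 sts per in.
XS: 77 / 4.75 = 16.211 → 16.21 in.
S: 88 / 4.75 = 18.526 → 18.53 in.
2XL: 92 / 4.75 = 19.368 → 19.37 in.

XS 16.21 inches; S 18.53 inches; 2XL 19.37 inches.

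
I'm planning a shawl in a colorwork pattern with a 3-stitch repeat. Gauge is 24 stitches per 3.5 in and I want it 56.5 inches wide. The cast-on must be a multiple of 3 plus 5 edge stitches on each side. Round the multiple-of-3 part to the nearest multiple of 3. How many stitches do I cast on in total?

CO 388 sts.

24 / 3.5 = 6.857 sts per inch.
56.5 × 6.857 = 387.43 sts.
Less 10 edge sts → 377.43 for the repeat.
Nearest multiple of 3: 378.
Add back 10 edge sts → 388.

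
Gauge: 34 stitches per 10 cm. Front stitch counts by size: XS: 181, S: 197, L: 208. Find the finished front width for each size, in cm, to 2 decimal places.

XS 53.24 cm; S 57.94 cm; L 61.18 cm.

34/10 = 3.4 sts per cm.
XS: 181 / 3.4 = 53.235 → 53.24 cm.
S: 197 / 3.4 = 57.941 → 57.94 cm.
L: 208 / 3.4 = 61.176 → 61.18 cm.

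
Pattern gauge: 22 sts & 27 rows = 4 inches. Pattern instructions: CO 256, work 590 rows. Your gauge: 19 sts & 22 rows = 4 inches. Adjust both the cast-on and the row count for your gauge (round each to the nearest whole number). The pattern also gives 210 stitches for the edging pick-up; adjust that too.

Stitches: 256 × 19/22 = 221.09 → 221.
Rows: 590 × 22/27 = 480.74 → 481.
edging pick-up: 210 × 19/22 = 181.36 → 181.

Cast on 221 stitches; work 481 rows; edging pick-up 181 stitches.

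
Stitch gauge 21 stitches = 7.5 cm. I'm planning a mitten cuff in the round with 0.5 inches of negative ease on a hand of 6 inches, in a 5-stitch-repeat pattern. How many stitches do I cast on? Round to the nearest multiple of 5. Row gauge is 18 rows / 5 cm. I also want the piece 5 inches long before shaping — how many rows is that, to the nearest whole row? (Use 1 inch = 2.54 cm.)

Cast on 40 stitches; work 46 rows.

Finished = 6 − 0.5 = 5.5 inches.
5.5 inches × 2.54 = 13.97 cm.
21/7.5 = 2.8 sts per cm; 13.97 × 2.8 = 39.12 sts.
Nearest multiple of 5 → 40.
5 inches = 12.70 cm; × 3.6 = 45.72 → 46 rows.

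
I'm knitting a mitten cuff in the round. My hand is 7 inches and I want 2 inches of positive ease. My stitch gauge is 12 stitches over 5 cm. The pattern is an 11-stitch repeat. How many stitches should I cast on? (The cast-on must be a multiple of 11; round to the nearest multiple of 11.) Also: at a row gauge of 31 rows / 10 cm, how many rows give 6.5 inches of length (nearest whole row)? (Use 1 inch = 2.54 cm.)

Cast on 55 stitches; work 51 rows.

Finished = 7 + 2 = 9 inches.
9 inches × 2.54 = 22.86 cm.
12/5 = 2.4 sts per cm; 22.86 × 2.4 = 54.86 sts.
Nearest multiple of 11 → 55.
6.5 inches = 16.51 cm; × 3.1 = 51.18 → 51 rows.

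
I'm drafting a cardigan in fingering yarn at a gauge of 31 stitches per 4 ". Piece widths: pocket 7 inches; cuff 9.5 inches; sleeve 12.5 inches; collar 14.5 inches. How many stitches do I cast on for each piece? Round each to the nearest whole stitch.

pocket 54; cuff 74; sleeve 97; collar 112.

Rate = 31/4 = 7.75 sts per in.
pocket: 7 × 7.75 = 54.25 → 54.
cuff: 9.5 × 7.75 = 73.62 → 74.
sleeve: 12.5 × 7.75 = 96.88 → 97.
collar: 14.5 × 7.75 = 112.38 → 112.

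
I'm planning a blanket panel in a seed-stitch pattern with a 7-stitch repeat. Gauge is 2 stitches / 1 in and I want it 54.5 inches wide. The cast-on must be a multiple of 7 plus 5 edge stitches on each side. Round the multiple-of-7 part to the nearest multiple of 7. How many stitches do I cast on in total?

2 / 1 = 2 sts per inch.
54.5 × 2 = 109.00 sts.
Less 10 edge sts → 99.00 for the repeat.
Nearest multiple of 7: 98.
Add back 10 edge sts → 108.

108 stitches.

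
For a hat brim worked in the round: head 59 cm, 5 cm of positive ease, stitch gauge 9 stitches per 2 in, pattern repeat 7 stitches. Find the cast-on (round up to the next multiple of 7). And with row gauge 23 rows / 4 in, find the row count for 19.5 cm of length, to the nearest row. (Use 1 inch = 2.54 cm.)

Cast on 119 stitches; work 44 rows.

Finished = 59 + 5 = 64 cm.
64 cm × 1/2.54 = 25.20 inches.
9/2 = 4.5 sts per in; 25.20 × 4.5 = 113.39 sts.
Next multiple of 7 → 119.
19.5 cm = 7.68 inches; × 5.75 = 44.14 → 44 rows.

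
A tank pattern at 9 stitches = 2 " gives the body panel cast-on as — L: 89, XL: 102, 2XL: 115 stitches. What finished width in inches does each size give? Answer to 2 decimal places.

L 19.78 inches; XL 22.67 inches; 2XL 25.56 inches.

9/2 = 4.5 sts per in.
L: 89 / 4.5 = 19.778 → 19.78 in.
XL: 102 / 4.5 = 22.667 → 22.67 in.
2XL: 115 / 4.5 = 25.556 → 25.56 in.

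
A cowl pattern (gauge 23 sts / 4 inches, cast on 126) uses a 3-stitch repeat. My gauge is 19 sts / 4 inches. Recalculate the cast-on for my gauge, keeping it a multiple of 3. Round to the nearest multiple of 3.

126 × 19 / 23 = 104.09.
Nearest multiple of 3: 105.

Cast on 105 stitches.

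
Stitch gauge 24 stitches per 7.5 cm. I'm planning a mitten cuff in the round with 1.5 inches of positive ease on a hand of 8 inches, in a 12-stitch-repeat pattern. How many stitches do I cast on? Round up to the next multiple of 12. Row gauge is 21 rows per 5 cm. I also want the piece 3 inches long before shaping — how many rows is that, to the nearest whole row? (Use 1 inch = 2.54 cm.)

Finished = 8 + 1.5 = 9.5 inches.
9.5 inches × 2.54 = 24.13 cm.
24/7.5 = 3.2 sts per cm; 24.13 × 3.2 = 77.22 sts.
Next multiple of 12 → 84.
3 inches = 7.62 cm; × 4.2 = 32.00 → 32 rows.

Cast on 84 stitches; work 32 rows.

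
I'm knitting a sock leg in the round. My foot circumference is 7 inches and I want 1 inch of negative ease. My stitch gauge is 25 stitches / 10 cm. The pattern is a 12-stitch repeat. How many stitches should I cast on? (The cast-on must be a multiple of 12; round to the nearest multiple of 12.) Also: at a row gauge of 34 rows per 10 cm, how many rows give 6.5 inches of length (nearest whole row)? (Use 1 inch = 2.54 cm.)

Finished = 7 − 1 = 6 inches.
6 inches × 2.54 = 15.24 cm.
25/10 = 2.5 sts per cm; 15.24 × 2.5 = 38.10 sts.
Nearest multiple of 12 → 36.
6.5 inches = 16.51 cm; × 3.4 = 56.13 → 56 rows.

Cast on 36 stitches; work 56 rows.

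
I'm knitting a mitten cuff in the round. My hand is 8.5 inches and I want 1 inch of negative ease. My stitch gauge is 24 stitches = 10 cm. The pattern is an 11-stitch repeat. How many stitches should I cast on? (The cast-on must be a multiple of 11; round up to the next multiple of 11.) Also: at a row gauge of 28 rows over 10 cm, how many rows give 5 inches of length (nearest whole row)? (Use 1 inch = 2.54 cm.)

Cast on 55 stitches; work 36 rows.

Finished = 8.5 − 1 = 7.5 inches.
7.5 inches × 2.54 = 19.05 cm.
24/10 = 2.4 sts per cm; 19.05 × 2.4 = 45.72 sts.
Next multiple of 11 → 55.
5 inches = 12.70 cm; × 2.8 = 35.56 → 36 rows.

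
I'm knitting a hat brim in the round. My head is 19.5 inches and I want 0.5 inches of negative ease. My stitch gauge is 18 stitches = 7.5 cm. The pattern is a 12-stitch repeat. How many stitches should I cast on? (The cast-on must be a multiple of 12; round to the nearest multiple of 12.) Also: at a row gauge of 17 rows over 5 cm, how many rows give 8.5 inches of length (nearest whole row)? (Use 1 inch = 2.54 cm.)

Finished = 19.5 − 0.5 = 19 inches.
19 inches × 2.54 = 48.26 cm.
18/7.5 = 2.4 sts per cm; 48.26 × 2.4 = 115.82 sts.
Nearest multiple of 12 → 120.
8.5 inches = 21.59 cm; × 3.4 = 73.41 → 73 rows.

Cast on 120 stitches; work 73 rows.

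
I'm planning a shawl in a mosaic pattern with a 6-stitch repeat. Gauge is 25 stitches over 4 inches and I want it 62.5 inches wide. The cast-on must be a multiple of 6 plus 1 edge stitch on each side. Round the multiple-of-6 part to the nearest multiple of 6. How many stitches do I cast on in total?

25 / 4 = 6.25 sts per inch.
62.5 × 6.25 = 390.62 sts.
Less 2 edge sts → 388.62 for the repeat.
Nearest multiple of 6: 390.
Add back 2 edge sts → 392.

CO 392 sts.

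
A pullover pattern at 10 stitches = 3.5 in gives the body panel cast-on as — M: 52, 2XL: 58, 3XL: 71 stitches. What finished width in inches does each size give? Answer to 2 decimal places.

M 18.20 inches; 2XL 20.30 inches; 3XL 24.85 inches.

10/3.5 = 2.857 sts per in.
M: 52 / 2.857 = 18.200 → 18.20 in.
2XL: 58 / 2.857 = 20.300 → 20.30 in.
3XL: 71 / 2.857 = 24.850 → 24.85 in.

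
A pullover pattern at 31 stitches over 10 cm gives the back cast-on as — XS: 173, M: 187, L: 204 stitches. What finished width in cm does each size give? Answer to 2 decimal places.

XS 55.81 cm; M 60.32 cm; L 65.81 cm.

31/10 = 3.1 sts per cm.
XS: 173 / 3.1 = 55.806 → 55.81 cm.
M: 187 / 3.1 = 60.323 → 60.32 cm.
L: 204 / 3.1 = 65.806 → 65.81 cm.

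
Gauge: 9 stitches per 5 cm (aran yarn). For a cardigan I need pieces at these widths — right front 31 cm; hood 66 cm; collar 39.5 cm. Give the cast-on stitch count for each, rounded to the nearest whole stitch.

right front 56; hood 119; collar 71.

Rate = 9/5 = 1.8 sts per cm.
right front: 31 × 1.8 = 55.80 → 56.
hood: 66 × 1.8 = 118.80 → 119.
collar: 39.5 × 1.8 = 71.10 → 71.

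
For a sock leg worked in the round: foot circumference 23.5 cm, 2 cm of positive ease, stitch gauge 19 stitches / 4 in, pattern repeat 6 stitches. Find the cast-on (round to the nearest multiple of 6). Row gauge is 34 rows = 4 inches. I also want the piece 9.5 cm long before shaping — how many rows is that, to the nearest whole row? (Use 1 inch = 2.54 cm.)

Cast on 48 stitches; work 32 rows.

Finished = 23.5 + 2 = 25.5 cm.
25.5 cm × 1/2.54 = 10.04 inches.
19/4 = 4.75 sts per in; 10.04 × 4.75 = 47.69 sts.
Nearest multiple of 6 → 48.
9.5 cm = 3.74 inches; × 8.5 = 31.79 → 32 rows.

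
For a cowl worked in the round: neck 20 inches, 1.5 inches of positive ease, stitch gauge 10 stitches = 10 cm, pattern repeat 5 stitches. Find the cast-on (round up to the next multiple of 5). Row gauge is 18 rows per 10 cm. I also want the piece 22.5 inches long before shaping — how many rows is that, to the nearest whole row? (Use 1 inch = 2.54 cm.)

Finished = 20 + 1.5 = 21.5 inches.
21.5 inches × 2.54 = 54.61 cm.
10/10 = 1 sts per cm; 54.61 × 1 = 54.61 sts.
Next multiple of 5 → 55.
22.5 inches = 57.15 cm; × 1.8 = 102.87 → 103 rows.

Cast on 55 stitches; work 103 rows.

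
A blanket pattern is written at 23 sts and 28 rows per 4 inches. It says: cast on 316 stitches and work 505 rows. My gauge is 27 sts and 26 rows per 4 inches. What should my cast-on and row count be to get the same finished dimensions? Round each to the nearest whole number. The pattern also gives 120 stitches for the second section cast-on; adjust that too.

Cast on 371 stitches; work 469 rows; second section cast-on 141 stitches.

Stitches: 316 × 27/23 = 370.96 → 371.
Rows: 505 × 26/28 = 468.93 → 469.
second section cast-on: 120 × 27/23 = 140.87 → 141.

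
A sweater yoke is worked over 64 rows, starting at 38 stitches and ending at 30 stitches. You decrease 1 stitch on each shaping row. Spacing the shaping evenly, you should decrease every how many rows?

Stitches to remove: |30 − 38| = 8.
Shaping rows needed: 8 / 1 = 8.
64 rows / 8 = every 8 rows.

Decrease every 8th row.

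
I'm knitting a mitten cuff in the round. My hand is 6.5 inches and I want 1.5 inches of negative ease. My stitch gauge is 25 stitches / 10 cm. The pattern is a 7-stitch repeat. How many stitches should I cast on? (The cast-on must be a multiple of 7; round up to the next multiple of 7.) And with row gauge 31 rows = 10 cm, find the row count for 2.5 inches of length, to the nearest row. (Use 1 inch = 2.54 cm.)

Cast on 35 stitches; work 20 rows.

Finished = 6.5 − 1.5 = 5 inches.
5 inches × 2.54 = 12.70 cm.
25/10 = 2.5 sts per cm; 12.70 × 2.5 = 31.75 sts.
Next multiple of 7 → 35.
2.5 inches = 6.35 cm; × 3.1 = 19.68 → 20 rows.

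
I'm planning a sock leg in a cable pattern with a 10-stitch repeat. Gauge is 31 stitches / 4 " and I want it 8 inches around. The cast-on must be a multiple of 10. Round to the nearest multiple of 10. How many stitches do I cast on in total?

Cast on 60 stitches.

31 / 4 = 7.75 sts per inch.
8 × 7.75 = 62.00 sts.
Nearest multiple of 10: 60.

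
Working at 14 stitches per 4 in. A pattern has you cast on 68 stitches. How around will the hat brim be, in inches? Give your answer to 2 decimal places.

19.43 inches.

14 stitches / 4 inch = 3.5 stitches per inch.
68 / 3.5 = 19.429 inches.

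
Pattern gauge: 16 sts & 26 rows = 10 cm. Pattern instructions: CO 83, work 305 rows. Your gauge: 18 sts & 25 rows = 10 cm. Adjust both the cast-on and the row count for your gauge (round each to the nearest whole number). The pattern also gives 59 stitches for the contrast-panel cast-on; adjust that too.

Stitches: 83 × 18/16 = 93.38 → 93.
Rows: 305 × 25/26 = 293.27 → 293.
contrast-panel cast-on: 59 × 18/16 = 66.38 → 66.

Cast on 93 stitches; work 293 rows; contrast-panel cast-on 66 stitches.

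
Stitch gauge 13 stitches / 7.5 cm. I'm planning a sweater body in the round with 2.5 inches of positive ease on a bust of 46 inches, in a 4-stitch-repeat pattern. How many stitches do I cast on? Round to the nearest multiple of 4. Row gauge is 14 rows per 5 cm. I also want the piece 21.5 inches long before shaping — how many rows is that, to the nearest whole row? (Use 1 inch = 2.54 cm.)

Finished = 46 + 2.5 = 48.5 inches.
48.5 inches × 2.54 = 123.19 cm.
13/7.5 = 1.733 sts per cm; 123.19 × 1.733 = 213.53 sts.
Nearest multiple of 4 → 212.
21.5 inches = 54.61 cm; × 2.8 = 152.91 → 153 rows.

Cast on 212 stitches; work 153 rows.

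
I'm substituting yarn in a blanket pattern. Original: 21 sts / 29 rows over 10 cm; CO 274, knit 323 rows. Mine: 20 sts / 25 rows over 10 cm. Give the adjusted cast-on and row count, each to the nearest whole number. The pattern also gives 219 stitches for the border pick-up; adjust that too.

Stitches: 274 × 20/21 = 260.95 → 261.
Rows: 323 × 25/29 = 278.45 → 278.
border pick-up: 219 × 20/21 = 208.57 → 209.

Cast on 261 stitches; work 278 rows; border pick-up 209 stitches.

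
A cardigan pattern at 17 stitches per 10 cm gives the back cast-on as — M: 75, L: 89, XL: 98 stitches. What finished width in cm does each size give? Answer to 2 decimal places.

17/10 = 1.7 sts per cm.
M: 75 / 1.7 = 44.118 → 44.12 cm.
L: 89 / 1.7 = 52.353 → 52.35 cm.
XL: 98 / 1.7 = 57.647 → 57.65 cm.

M 44.12 cm; L 52.35 cm; XL 57.65 cm.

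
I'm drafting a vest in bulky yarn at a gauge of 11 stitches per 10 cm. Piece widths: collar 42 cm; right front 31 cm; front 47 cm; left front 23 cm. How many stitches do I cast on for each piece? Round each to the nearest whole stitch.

collar 46; right front 34; front 52; left front 25.

Rate = 11/10 = 1.1 sts per cm.
collar: 42 × 1.1 = 46.20 → 46.
right front: 31 × 1.1 = 34.10 → 34.
front: 47 × 1.1 = 51.70 → 52.
left front: 23 × 1.1 = 25.30 → 25.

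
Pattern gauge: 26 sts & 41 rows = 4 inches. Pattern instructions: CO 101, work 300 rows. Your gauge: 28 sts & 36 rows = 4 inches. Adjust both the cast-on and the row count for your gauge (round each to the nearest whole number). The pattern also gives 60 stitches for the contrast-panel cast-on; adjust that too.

Cast on 109 stitches; work 263 rows; contrast-panel cast-on 65 stitches.

Stitches: 101 × 28/26 = 108.77 → 109.
Rows: 300 × 36/41 = 263.41 → 263.
contrast-panel cast-on: 60 × 28/26 = 64.62 → 65.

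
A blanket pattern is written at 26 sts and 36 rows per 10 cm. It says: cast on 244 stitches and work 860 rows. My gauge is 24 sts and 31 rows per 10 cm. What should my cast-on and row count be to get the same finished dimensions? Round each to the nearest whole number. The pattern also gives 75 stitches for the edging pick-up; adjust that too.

Stitches: 244 × 24/26 = 225.23 → 225.
Rows: 860 × 31/36 = 740.56 → 741.
edging pick-up: 75 × 24/26 = 69.23 → 69.

Cast on 225 stitches; work 741 rows; edging pick-up 69 stitches.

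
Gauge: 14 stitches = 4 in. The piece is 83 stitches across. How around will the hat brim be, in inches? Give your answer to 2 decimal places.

23.71 inches.

14 stitches / 4 inch = 3.5 stitches per inch.
83 / 3.5 = 23.714 inches.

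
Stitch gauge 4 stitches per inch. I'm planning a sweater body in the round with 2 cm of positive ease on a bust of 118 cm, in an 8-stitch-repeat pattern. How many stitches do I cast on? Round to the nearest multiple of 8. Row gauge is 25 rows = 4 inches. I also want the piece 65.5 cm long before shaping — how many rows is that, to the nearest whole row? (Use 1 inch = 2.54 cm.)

Finished = 118 + 2 = 120 cm.
120 cm × 1/2.54 = 47.24 inches.
4/1 = 4 sts per in; 47.24 × 4 = 188.98 sts.
Nearest multiple of 8 → 192.
65.5 cm = 25.79 inches; × 6.25 = 161.17 → 161 rows.

Cast on 192 stitches; work 161 rows.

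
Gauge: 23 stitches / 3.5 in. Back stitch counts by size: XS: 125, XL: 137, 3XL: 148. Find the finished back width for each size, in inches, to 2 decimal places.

23/3.5 = 6.571 sts per in.
XS: 125 / 6.571 = 19.022 → 19.02 in.
XL: 137 / 6.571 = 20.848 → 20.85 in.
3XL: 148 / 6.571 = 22.522 → 22.52 in.

XS 19.02 inches; XL 20.85 inches; 3XL 22.52 inches.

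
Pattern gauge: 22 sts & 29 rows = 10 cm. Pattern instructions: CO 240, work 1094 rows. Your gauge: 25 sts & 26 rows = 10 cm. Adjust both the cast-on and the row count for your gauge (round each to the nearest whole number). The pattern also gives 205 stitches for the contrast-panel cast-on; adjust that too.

Cast on 273 stitches; work 981 rows; contrast-panel cast-on 233 stitches.

Stitches: 240 × 25/22 = 272.73 → 273.
Rows: 1094 × 26/29 = 980.83 → 981.
contrast-panel cast-on: 205 × 25/22 = 232.95 → 233.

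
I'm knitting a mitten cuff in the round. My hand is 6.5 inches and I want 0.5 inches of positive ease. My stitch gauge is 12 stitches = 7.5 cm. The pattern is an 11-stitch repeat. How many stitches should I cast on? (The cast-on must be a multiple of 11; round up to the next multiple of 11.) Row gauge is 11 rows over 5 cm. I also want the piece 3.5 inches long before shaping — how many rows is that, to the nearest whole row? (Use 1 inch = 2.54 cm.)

Cast on 33 stitches; work 20 rows.

Finished = 6.5 + 0.5 = 7 inches.
7 inches × 2.54 = 17.78 cm.
12/7.5 = 1.6 sts per cm; 17.78 × 1.6 = 28.45 sts.
Next multiple of 11 → 33.
3.5 inches = 8.89 cm; × 2.2 = 19.56 → 20 rows.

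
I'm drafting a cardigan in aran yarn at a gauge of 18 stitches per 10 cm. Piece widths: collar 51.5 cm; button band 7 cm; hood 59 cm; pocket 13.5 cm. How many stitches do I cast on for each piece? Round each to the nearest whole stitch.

Rate = 18/10 = 1.8 sts per cm.
collar: 51.5 × 1.8 = 92.70 → 93.
button band: 7 × 1.8 = 12.60 → 13.
hood: 59 × 1.8 = 106.20 → 106.
pocket: 13.5 × 1.8 = 24.30 → 24.

collar 93; button band 13; hood 106; pocket 24.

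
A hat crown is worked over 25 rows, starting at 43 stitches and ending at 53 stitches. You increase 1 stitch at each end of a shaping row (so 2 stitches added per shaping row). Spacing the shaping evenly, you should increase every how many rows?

Increase every 5th row.

Stitches to add: |53 − 43| = 10.
Shaping rows needed: 10 / 2 = 5.
25 rows / 5 = every 5 rows.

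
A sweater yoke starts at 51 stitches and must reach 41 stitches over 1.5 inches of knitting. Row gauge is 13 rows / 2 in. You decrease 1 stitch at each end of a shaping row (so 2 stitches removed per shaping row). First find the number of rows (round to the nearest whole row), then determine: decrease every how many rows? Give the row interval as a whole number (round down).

Decrease every 2nd row.

Rows = 1.5 × 6.5 = 9.8 → 10 rows.
Stitches to remove: 10 → 5 shaping rows (at 2 st each).
10 / 5 = 2.00 → every 2 rows.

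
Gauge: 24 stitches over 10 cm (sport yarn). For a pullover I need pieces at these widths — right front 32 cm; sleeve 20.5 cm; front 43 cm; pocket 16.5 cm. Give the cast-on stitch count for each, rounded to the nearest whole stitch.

Rate = 24/10 = 2.4 sts per cm.
right front: 32 × 2.4 = 76.80 → 77.
sleeve: 20.5 × 2.4 = 49.20 → 49.
front: 43 × 2.4 = 103.20 → 103.
pocket: 16.5 × 2.4 = 39.60 → 40.

right front 77; sleeve 49; front 103; pocket 40.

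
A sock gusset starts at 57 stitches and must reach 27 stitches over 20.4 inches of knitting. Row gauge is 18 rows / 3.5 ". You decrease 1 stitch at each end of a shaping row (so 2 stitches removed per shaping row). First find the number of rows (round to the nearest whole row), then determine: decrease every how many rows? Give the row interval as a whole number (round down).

Rows = 20.4 × 5.143 = 104.9 → 105 rows.
Stitches to remove: 30 → 15 shaping rows (at 2 st each).
105 / 15 = 7.00 → every 7 rows.

Decrease every 7th row.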